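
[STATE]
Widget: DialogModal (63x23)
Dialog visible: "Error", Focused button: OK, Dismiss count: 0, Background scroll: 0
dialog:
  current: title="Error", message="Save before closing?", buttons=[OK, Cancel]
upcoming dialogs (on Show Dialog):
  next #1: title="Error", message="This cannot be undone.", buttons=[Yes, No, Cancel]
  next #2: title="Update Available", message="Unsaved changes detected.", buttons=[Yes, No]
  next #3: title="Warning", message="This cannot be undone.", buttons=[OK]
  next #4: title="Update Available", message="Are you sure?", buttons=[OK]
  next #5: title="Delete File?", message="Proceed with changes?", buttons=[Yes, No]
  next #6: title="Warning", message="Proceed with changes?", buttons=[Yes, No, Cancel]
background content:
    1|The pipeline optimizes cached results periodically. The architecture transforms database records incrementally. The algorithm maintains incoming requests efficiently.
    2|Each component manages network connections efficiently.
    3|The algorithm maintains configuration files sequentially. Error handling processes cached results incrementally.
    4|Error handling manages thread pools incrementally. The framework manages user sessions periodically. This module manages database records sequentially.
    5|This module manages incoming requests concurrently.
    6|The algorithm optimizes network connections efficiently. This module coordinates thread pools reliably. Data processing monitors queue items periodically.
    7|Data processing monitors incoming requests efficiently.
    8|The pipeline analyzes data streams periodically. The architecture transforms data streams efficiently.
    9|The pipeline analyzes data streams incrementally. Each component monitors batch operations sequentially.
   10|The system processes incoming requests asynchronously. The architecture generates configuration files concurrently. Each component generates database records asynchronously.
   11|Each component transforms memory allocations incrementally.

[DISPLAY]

The pipeline optimizes cached results periodically. The archite
Each component manages network connections efficiently.        
The algorithm maintains configuration files sequentially. Error
Error handling manages thread pools incrementally. The framewor
This module manages incoming requests concurrently.            
The algorithm optimizes network connections efficiently. This m
Data processing monitors incoming requests efficiently.        
The pipeline analyzes data streams periodically. The architectu
The pipeline analyzes data streams incrementally. Each componen
The system processe┌──────────────────────┐chronously. The arch
Each component tran│        Error         │s incrementally.    
                   │ Save before closing? │                    
                   │    [OK]  Cancel      │                    
                   └──────────────────────┘                    
                                                               
                                                               
                                                               
                                                               
                                                               
                                                               
                                                               
                                                               
                                                               


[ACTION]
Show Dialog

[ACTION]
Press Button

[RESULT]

The pipeline optimizes cached results periodically. The archite
Each component manages network connections efficiently.        
The algorithm maintains configuration files sequentially. Error
Error handling manages thread pools incrementally. The framewor
This module manages incoming requests concurrently.            
The algorithm optimizes network connections efficiently. This m
Data processing monitors incoming requests efficiently.        
The pipeline analyzes data streams periodically. The architectu
The pipeline analyzes data streams incrementally. Each componen
The system processes incoming requests asynchronously. The arch
Each component transforms memory allocations incrementally.    
                                                               
                                                               
                                                               
                                                               
                                                               
                                                               
                                                               
                                                               
                                                               
                                                               
                                                               
                                                               


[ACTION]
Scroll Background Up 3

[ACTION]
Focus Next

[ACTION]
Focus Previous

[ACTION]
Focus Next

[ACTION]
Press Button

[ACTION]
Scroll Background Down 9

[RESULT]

The system processes incoming requests asynchronously. The arch
Each component transforms memory allocations incrementally.    
                                                               
                                                               
                                                               
                                                               
                                                               
                                                               
                                                               
                                                               
                                                               
                                                               
                                                               
                                                               
                                                               
                                                               
                                                               
                                                               
                                                               
                                                               
                                                               
                                                               
                                                               


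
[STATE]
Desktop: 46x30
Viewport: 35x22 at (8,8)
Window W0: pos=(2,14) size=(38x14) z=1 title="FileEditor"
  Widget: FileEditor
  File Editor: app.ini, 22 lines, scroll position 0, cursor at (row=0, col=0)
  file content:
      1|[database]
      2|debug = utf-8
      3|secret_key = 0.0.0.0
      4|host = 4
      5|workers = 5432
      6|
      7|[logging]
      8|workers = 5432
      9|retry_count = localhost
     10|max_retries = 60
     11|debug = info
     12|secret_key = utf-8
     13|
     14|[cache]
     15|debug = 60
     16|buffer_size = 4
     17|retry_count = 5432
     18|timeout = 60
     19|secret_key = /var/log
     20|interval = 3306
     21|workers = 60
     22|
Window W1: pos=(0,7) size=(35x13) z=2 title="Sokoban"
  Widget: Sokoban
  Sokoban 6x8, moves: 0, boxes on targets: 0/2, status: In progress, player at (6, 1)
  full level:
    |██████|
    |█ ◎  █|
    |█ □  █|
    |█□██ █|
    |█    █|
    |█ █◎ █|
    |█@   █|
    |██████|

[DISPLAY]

n                         ┃        
──────────────────────────┨        
                          ┃        
                          ┃        
                          ┃        
                          ┃        
                          ┃━━━━┓   
                          ┃    ┃   
                          ┃────┨   
                          ┃   ▲┃   
0  0/2                    ┃   █┃   
━━━━━━━━━━━━━━━━━━━━━━━━━━┛   ░┃   
= 4                           ░┃   
rs = 5432                     ░┃   
                              ░┃   
ing]                          ░┃   
rs = 5432                     ░┃   
_count = localhost            ░┃   
etries = 60                   ▼┃   
━━━━━━━━━━━━━━━━━━━━━━━━━━━━━━━┛   
                                   
                                   


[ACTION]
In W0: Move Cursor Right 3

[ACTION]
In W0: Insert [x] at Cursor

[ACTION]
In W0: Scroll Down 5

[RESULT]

n                         ┃        
──────────────────────────┨        
                          ┃        
                          ┃        
                          ┃        
                          ┃        
                          ┃━━━━┓   
                          ┃    ┃   
                          ┃────┨   
                          ┃   ▲┃   
0  0/2                    ┃   ░┃   
━━━━━━━━━━━━━━━━━━━━━━━━━━┛   ░┃   
_count = localhost            ░┃   
etries = 60                   █┃   
 = info                       ░┃   
t_key = utf-8                 ░┃   
                              ░┃   
e]                            ░┃   
 = 60                         ▼┃   
━━━━━━━━━━━━━━━━━━━━━━━━━━━━━━━┛   
                                   
                                   


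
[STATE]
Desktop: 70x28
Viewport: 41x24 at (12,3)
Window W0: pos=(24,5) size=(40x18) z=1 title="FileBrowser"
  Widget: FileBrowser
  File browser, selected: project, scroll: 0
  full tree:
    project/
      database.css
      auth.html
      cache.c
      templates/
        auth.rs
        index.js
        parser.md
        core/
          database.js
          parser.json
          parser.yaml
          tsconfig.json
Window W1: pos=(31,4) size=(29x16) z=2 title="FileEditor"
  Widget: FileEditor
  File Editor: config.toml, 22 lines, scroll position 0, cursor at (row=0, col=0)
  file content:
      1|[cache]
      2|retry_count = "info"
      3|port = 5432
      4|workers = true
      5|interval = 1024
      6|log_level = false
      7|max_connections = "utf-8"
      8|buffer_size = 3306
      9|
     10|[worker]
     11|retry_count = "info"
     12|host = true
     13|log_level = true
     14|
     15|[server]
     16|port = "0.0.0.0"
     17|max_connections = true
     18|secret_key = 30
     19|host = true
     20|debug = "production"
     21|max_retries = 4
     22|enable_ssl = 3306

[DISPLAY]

                                         
                   ┏━━━━━━━━━━━━━━━━━━━━━
            ┏━━━━━━┃ FileEditor          
            ┃ FileB┠─────────────────────
            ┠──────┃█cache]              
            ┃> [-] ┃retry_count = "info" 
            ┃    da┃port = 5432          
            ┃    au┃workers = true       
            ┃    ca┃interval = 1024      
            ┃    [+┃log_level = false    
            ┃      ┃max_connections = "ut
            ┃      ┃buffer_size = 3306   
            ┃      ┃                     
            ┃      ┃[worker]             
            ┃      ┃retry_count = "info" 
            ┃      ┃host = true          
            ┃      ┗━━━━━━━━━━━━━━━━━━━━━
            ┃                            
            ┃                            
            ┗━━━━━━━━━━━━━━━━━━━━━━━━━━━━
                                         
                                         
                                         
                                         


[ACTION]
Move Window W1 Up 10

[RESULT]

                   ┃█cache]              
                   ┃retry_count = "info" 
            ┏━━━━━━┃port = 5432          
            ┃ FileB┃workers = true       
            ┠──────┃interval = 1024      
            ┃> [-] ┃log_level = false    
            ┃    da┃max_connections = "ut
            ┃    au┃buffer_size = 3306   
            ┃    ca┃                     
            ┃    [+┃[worker]             
            ┃      ┃retry_count = "info" 
            ┃      ┃host = true          
            ┃      ┗━━━━━━━━━━━━━━━━━━━━━
            ┃                            
            ┃                            
            ┃                            
            ┃                            
            ┃                            
            ┃                            
            ┗━━━━━━━━━━━━━━━━━━━━━━━━━━━━
                                         
                                         
                                         
                                         


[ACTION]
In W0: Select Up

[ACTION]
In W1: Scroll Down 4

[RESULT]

                   ┃interval = 1024      
                   ┃log_level = false    
            ┏━━━━━━┃max_connections = "ut
            ┃ FileB┃buffer_size = 3306   
            ┠──────┃                     
            ┃> [-] ┃[worker]             
            ┃    da┃retry_count = "info" 
            ┃    au┃host = true          
            ┃    ca┃log_level = true     
            ┃    [+┃                     
            ┃      ┃[server]             
            ┃      ┃port = "0.0.0.0"     
            ┃      ┗━━━━━━━━━━━━━━━━━━━━━
            ┃                            
            ┃                            
            ┃                            
            ┃                            
            ┃                            
            ┃                            
            ┗━━━━━━━━━━━━━━━━━━━━━━━━━━━━
                                         
                                         
                                         
                                         


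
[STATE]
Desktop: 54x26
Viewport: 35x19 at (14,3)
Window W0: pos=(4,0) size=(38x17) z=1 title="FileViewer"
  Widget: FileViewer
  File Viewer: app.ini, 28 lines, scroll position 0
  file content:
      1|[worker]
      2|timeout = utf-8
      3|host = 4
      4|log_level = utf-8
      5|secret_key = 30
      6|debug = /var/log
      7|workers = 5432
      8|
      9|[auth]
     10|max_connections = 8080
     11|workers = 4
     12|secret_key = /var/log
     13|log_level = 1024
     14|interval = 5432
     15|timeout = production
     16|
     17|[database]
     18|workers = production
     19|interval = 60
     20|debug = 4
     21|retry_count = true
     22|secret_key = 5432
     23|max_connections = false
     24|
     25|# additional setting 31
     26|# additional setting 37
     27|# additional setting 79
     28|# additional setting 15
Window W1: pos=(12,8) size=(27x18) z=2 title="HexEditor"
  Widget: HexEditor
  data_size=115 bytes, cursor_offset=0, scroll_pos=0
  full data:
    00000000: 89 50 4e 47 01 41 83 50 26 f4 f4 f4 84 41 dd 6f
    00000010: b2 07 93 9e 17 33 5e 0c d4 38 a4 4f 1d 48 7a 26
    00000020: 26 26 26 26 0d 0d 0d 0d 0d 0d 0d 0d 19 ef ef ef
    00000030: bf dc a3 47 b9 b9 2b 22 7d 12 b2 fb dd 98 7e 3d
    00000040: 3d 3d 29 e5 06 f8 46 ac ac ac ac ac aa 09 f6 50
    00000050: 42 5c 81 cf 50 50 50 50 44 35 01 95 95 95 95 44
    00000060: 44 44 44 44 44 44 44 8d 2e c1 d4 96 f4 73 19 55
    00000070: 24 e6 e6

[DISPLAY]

                          ▲┃       
 utf-8                    █┃       
                          ░┃       
 = utf-8                  ░┃       
y = 30                    ░┃       
━━━━━━━━━━━━━━━━━━━━━━━━┓ ░┃       
HexEditor               ┃ ░┃       
────────────────────────┨ ░┃       
0000000  89 50 4e 47 01 ┃ ░┃       
0000010  b2 07 93 9e 17 ┃ ░┃       
0000020  26 26 26 26 0d ┃ ░┃       
0000030  bf dc a3 47 b9 ┃ ░┃       
0000040  3d 3d 29 e5 06 ┃ ▼┃       
0000050  42 5c 81 cf 50 ┃━━┛       
0000060  44 44 44 44 44 ┃          
0000070  24 e6 e6       ┃          
                        ┃          
                        ┃          
                        ┃          


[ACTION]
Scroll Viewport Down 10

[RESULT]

y = 30                    ░┃       
━━━━━━━━━━━━━━━━━━━━━━━━┓ ░┃       
HexEditor               ┃ ░┃       
────────────────────────┨ ░┃       
0000000  89 50 4e 47 01 ┃ ░┃       
0000010  b2 07 93 9e 17 ┃ ░┃       
0000020  26 26 26 26 0d ┃ ░┃       
0000030  bf dc a3 47 b9 ┃ ░┃       
0000040  3d 3d 29 e5 06 ┃ ▼┃       
0000050  42 5c 81 cf 50 ┃━━┛       
0000060  44 44 44 44 44 ┃          
0000070  24 e6 e6       ┃          
                        ┃          
                        ┃          
                        ┃          
                        ┃          
                        ┃          
                        ┃          
━━━━━━━━━━━━━━━━━━━━━━━━┛          


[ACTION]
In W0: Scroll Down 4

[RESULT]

                          ░┃       
━━━━━━━━━━━━━━━━━━━━━━━━┓ ░┃       
HexEditor               ┃ ░┃       
────────────────────────┨ ░┃       
0000000  89 50 4e 47 01 ┃ ░┃       
0000010  b2 07 93 9e 17 ┃ ░┃       
0000020  26 26 26 26 0d ┃ ░┃       
0000030  bf dc a3 47 b9 ┃ ░┃       
0000040  3d 3d 29 e5 06 ┃ ▼┃       
0000050  42 5c 81 cf 50 ┃━━┛       
0000060  44 44 44 44 44 ┃          
0000070  24 e6 e6       ┃          
                        ┃          
                        ┃          
                        ┃          
                        ┃          
                        ┃          
                        ┃          
━━━━━━━━━━━━━━━━━━━━━━━━┛          


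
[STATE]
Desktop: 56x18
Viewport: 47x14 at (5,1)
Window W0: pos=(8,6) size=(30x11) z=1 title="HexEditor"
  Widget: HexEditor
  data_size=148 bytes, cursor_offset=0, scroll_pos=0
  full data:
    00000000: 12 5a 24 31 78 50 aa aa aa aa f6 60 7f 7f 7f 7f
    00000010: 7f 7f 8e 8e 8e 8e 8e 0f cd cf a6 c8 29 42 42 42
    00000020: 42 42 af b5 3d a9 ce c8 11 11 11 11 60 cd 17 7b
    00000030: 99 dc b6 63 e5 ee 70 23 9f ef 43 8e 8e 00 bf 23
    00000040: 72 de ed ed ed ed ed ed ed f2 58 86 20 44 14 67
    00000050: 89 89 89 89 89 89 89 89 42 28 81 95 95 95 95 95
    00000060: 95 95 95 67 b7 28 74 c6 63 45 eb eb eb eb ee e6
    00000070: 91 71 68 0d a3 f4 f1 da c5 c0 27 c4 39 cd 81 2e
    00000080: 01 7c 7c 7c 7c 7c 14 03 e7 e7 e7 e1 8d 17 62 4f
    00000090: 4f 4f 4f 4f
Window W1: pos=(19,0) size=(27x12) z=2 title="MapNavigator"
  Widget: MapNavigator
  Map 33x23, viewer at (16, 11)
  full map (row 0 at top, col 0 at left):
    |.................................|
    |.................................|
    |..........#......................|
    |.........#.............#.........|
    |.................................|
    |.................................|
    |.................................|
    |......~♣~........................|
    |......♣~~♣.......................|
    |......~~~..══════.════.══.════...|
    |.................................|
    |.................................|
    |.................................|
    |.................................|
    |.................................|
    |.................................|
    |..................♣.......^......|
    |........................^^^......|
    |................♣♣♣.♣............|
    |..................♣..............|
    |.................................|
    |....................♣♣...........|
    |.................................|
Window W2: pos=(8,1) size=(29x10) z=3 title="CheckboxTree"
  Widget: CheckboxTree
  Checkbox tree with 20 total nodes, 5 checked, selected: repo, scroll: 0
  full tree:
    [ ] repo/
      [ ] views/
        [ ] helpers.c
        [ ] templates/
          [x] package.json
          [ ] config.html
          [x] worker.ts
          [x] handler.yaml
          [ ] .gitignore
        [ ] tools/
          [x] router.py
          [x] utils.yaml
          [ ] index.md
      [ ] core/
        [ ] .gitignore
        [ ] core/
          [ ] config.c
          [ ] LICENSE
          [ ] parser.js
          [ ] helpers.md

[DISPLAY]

   ┏━━━━━━━━━━━━━━━━━━━━━━━━━━━┓        ┃      
   ┃ CheckboxTree              ┃────────┨      
   ┠───────────────────────────┨........┃      
   ┃>[-] repo/                 ┃........┃      
   ┃   [-] views/              ┃═.══.═══┃      
   ┃     [ ] helpers.c         ┃........┃      
   ┃     [-] templates/        ┃........┃      
   ┃       [x] package.json    ┃........┃      
   ┃       [ ] config.html     ┃........┃      
   ┗━━━━━━━━━━━━━━━━━━━━━━━━━━━┛........┃      
   ┃00000020  ┗━━━━━━━━━━━━━━━━━━━━━━━━━┛      
   ┃00000030  99 dc b6 63 e5 ee ┃              
   ┃00000040  72 de ed ed ed ed ┃              
   ┃00000050  89 89 89 89 89 89 ┃              


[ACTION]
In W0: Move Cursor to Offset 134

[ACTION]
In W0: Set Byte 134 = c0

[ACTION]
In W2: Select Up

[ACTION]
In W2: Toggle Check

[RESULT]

   ┏━━━━━━━━━━━━━━━━━━━━━━━━━━━┓        ┃      
   ┃ CheckboxTree              ┃────────┨      
   ┠───────────────────────────┨........┃      
   ┃>[x] repo/                 ┃........┃      
   ┃   [x] views/              ┃═.══.═══┃      
   ┃     [x] helpers.c         ┃........┃      
   ┃     [x] templates/        ┃........┃      
   ┃       [x] package.json    ┃........┃      
   ┃       [x] config.html     ┃........┃      
   ┗━━━━━━━━━━━━━━━━━━━━━━━━━━━┛........┃      
   ┃00000020  ┗━━━━━━━━━━━━━━━━━━━━━━━━━┛      
   ┃00000030  99 dc b6 63 e5 ee ┃              
   ┃00000040  72 de ed ed ed ed ┃              
   ┃00000050  89 89 89 89 89 89 ┃              


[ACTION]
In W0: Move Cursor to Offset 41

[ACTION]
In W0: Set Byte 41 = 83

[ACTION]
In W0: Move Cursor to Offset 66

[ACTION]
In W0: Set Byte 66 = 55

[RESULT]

   ┏━━━━━━━━━━━━━━━━━━━━━━━━━━━┓        ┃      
   ┃ CheckboxTree              ┃────────┨      
   ┠───────────────────────────┨........┃      
   ┃>[x] repo/                 ┃........┃      
   ┃   [x] views/              ┃═.══.═══┃      
   ┃     [x] helpers.c         ┃........┃      
   ┃     [x] templates/        ┃........┃      
   ┃       [x] package.json    ┃........┃      
   ┃       [x] config.html     ┃........┃      
   ┗━━━━━━━━━━━━━━━━━━━━━━━━━━━┛........┃      
   ┃00000020  ┗━━━━━━━━━━━━━━━━━━━━━━━━━┛      
   ┃00000030  99 dc b6 63 e5 ee ┃              
   ┃00000040  72 de 55 ed ed ed ┃              
   ┃00000050  89 89 89 89 89 89 ┃              


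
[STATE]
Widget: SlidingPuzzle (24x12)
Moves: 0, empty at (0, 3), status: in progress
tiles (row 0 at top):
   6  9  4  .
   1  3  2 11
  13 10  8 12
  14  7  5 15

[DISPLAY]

┌────┬────┬────┬────┐   
│  6 │  9 │  4 │    │   
├────┼────┼────┼────┤   
│  1 │  3 │  2 │ 11 │   
├────┼────┼────┼────┤   
│ 13 │ 10 │  8 │ 12 │   
├────┼────┼────┼────┤   
│ 14 │  7 │  5 │ 15 │   
└────┴────┴────┴────┘   
Moves: 0                
                        
                        


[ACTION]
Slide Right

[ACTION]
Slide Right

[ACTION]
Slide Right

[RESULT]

┌────┬────┬────┬────┐   
│    │  6 │  9 │  4 │   
├────┼────┼────┼────┤   
│  1 │  3 │  2 │ 11 │   
├────┼────┼────┼────┤   
│ 13 │ 10 │  8 │ 12 │   
├────┼────┼────┼────┤   
│ 14 │  7 │  5 │ 15 │   
└────┴────┴────┴────┘   
Moves: 3                
                        
                        


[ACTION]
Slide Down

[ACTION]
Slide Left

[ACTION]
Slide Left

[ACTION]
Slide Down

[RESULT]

┌────┬────┬────┬────┐   
│  6 │  9 │    │  4 │   
├────┼────┼────┼────┤   
│  1 │  3 │  2 │ 11 │   
├────┼────┼────┼────┤   
│ 13 │ 10 │  8 │ 12 │   
├────┼────┼────┼────┤   
│ 14 │  7 │  5 │ 15 │   
└────┴────┴────┴────┘   
Moves: 5                
                        
                        


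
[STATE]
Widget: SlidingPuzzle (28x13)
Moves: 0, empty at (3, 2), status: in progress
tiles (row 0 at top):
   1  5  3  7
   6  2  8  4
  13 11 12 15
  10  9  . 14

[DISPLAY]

┌────┬────┬────┬────┐       
│  1 │  5 │  3 │  7 │       
├────┼────┼────┼────┤       
│  6 │  2 │  8 │  4 │       
├────┼────┼────┼────┤       
│ 13 │ 11 │ 12 │ 15 │       
├────┼────┼────┼────┤       
│ 10 │  9 │    │ 14 │       
└────┴────┴────┴────┘       
Moves: 0                    
                            
                            
                            


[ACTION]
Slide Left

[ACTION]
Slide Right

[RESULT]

┌────┬────┬────┬────┐       
│  1 │  5 │  3 │  7 │       
├────┼────┼────┼────┤       
│  6 │  2 │  8 │  4 │       
├────┼────┼────┼────┤       
│ 13 │ 11 │ 12 │ 15 │       
├────┼────┼────┼────┤       
│ 10 │  9 │    │ 14 │       
└────┴────┴────┴────┘       
Moves: 2                    
                            
                            
                            


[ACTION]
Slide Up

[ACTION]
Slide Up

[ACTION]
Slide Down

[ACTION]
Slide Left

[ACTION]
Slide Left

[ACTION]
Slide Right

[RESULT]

┌────┬────┬────┬────┐       
│  1 │  5 │  3 │  7 │       
├────┼────┼────┼────┤       
│  6 │  2 │  8 │  4 │       
├────┼────┼────┼────┤       
│ 13 │ 11 │    │ 15 │       
├────┼────┼────┼────┤       
│ 10 │  9 │ 12 │ 14 │       
└────┴────┴────┴────┘       
Moves: 5                    
                            
                            
                            


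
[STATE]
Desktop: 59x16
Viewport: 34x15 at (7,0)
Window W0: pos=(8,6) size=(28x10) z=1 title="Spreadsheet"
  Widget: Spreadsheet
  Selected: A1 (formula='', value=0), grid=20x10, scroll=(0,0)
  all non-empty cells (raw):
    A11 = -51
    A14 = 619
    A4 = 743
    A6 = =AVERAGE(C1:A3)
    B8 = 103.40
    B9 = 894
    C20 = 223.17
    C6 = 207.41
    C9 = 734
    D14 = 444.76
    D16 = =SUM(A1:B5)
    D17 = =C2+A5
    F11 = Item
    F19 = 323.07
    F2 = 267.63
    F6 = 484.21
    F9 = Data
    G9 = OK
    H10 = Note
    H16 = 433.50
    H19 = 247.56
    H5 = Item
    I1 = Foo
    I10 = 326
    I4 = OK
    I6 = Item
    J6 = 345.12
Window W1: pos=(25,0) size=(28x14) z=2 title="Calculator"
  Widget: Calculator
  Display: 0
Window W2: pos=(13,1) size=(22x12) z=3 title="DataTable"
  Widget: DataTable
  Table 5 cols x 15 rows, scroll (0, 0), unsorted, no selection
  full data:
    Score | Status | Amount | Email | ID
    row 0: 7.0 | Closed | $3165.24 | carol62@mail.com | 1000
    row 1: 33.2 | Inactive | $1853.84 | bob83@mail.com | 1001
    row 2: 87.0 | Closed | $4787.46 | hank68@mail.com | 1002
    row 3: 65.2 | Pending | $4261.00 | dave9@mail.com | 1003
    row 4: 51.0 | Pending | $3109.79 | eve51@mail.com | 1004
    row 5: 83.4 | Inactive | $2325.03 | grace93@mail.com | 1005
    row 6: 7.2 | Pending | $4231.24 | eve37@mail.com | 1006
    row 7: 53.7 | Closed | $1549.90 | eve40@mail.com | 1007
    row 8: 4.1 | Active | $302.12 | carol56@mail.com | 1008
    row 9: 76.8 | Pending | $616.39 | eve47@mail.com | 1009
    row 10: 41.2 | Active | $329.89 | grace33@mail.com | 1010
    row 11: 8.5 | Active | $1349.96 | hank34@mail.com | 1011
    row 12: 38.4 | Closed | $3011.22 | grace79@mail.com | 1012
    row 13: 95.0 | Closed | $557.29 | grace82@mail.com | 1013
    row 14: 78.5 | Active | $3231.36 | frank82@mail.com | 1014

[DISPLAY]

                  ┏━━━━━━━━━━━━━━━
      ┏━━━━━━━━━━━━━━━━━━━━┓or    
      ┃ DataTable          ┃──────
      ┠────────────────────┨      
      ┃Score│Status  │Amoun┃───┬──
      ┃─────┼────────┼─────┃ 9 │ ÷
 ┏━━━━┃7.0  │Closed  │$3165┃───┼──
 ┃ Spr┃33.2 │Inactive│$1853┃ 6 │ ×
 ┠────┃87.0 │Closed  │$4787┃───┼──
 ┃A1: ┃65.2 │Pending │$4261┃ 3 │ -
 ┃    ┃51.0 │Pending │$3109┃───┼──
 ┃----┃83.4 │Inactive│$2325┃ = │ +
 ┃  1 ┗━━━━━━━━━━━━━━━━━━━━┛───┴──
 ┃  2        0    ┗━━━━━━━━━━━━━━━
 ┃  3        0       0      ┃     


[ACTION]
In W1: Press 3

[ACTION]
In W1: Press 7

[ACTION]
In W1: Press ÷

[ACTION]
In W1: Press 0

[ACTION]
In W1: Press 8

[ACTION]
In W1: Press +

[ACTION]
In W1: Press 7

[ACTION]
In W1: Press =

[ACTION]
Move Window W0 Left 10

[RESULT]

                  ┏━━━━━━━━━━━━━━━
      ┏━━━━━━━━━━━━━━━━━━━━┓or    
      ┃ DataTable          ┃──────
      ┠────────────────────┨      
      ┃Score│Status  │Amoun┃───┬──
      ┃─────┼────────┼─────┃ 9 │ ÷
━━━━━━┃7.0  │Closed  │$3165┃───┼──
dsheet┃33.2 │Inactive│$1853┃ 6 │ ×
──────┃87.0 │Closed  │$4787┃───┼──
      ┃65.2 │Pending │$4261┃ 3 │ -
 A    ┃51.0 │Pending │$3109┃───┼──
------┃83.4 │Inactive│$2325┃ = │ +
   [0]┗━━━━━━━━━━━━━━━━━━━━┛───┴──
     0       0    ┗━━━━━━━━━━━━━━━
     0       0      ┃             


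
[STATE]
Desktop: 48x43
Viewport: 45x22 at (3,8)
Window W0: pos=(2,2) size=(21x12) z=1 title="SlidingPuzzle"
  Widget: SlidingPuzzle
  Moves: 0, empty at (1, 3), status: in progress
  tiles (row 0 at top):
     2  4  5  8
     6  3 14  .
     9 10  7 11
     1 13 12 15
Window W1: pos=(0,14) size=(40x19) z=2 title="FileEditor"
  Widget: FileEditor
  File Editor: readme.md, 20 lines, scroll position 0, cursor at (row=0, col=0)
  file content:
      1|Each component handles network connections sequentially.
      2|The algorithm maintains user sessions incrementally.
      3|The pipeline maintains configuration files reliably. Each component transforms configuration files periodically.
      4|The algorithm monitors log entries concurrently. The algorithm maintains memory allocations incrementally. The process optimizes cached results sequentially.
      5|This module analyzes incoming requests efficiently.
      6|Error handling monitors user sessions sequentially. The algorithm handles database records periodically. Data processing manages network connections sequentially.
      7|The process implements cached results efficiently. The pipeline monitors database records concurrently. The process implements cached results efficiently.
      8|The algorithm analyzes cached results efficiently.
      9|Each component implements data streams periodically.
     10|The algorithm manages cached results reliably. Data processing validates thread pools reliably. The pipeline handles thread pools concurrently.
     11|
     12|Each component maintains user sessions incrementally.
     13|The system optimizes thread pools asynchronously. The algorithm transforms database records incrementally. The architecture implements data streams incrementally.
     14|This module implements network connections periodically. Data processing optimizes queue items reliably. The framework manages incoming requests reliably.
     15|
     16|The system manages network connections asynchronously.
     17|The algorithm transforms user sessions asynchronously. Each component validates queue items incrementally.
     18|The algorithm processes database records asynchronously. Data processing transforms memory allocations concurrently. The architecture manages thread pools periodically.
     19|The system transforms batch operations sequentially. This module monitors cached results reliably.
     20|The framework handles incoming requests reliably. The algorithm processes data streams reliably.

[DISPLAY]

│  6 │  3 │ 14 │   ┃                         
├────┼────┼────┼───┃                         
│  9 │ 10 │  7 │ 11┃                         
├────┼────┼────┼───┃                         
│  1 │ 13 │ 12 │ 15┃                         
━━━━━━━━━━━━━━━━━━━┛                         
━━━━━━━━━━━━━━━━━━━━━━━━━━━━━━━━━━━━┓        
ileEditor                           ┃        
────────────────────────────────────┨        
ch component handles network connec▲┃        
e algorithm maintains user sessions█┃        
e pipeline maintains configuration ░┃        
e algorithm monitors log entries co░┃        
is module analyzes incoming request░┃        
ror handling monitors user sessions░┃        
e process implements cached results░┃        
e algorithm analyzes cached results░┃        
ch component implements data stream░┃        
e algorithm manages cached results ░┃        
                                   ░┃        
ch component maintains user session░┃        
e system optimizes thread pools asy░┃        


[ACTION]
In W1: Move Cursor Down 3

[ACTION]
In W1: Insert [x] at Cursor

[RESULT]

│  6 │  3 │ 14 │   ┃                         
├────┼────┼────┼───┃                         
│  9 │ 10 │  7 │ 11┃                         
├────┼────┼────┼───┃                         
│  1 │ 13 │ 12 │ 15┃                         
━━━━━━━━━━━━━━━━━━━┛                         
━━━━━━━━━━━━━━━━━━━━━━━━━━━━━━━━━━━━┓        
ileEditor                           ┃        
────────────────────────────────────┨        
ch component handles network connec▲┃        
e algorithm maintains user sessions█┃        
e pipeline maintains configuration ░┃        
he algorithm monitors log entries c░┃        
is module analyzes incoming request░┃        
ror handling monitors user sessions░┃        
e process implements cached results░┃        
e algorithm analyzes cached results░┃        
ch component implements data stream░┃        
e algorithm manages cached results ░┃        
                                   ░┃        
ch component maintains user session░┃        
e system optimizes thread pools asy░┃        


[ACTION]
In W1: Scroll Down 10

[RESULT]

│  6 │  3 │ 14 │   ┃                         
├────┼────┼────┼───┃                         
│  9 │ 10 │  7 │ 11┃                         
├────┼────┼────┼───┃                         
│  1 │ 13 │ 12 │ 15┃                         
━━━━━━━━━━━━━━━━━━━┛                         
━━━━━━━━━━━━━━━━━━━━━━━━━━━━━━━━━━━━┓        
ileEditor                           ┃        
────────────────────────────────────┨        
ror handling monitors user sessions▲┃        
e process implements cached results░┃        
e algorithm analyzes cached results░┃        
ch component implements data stream░┃        
e algorithm manages cached results ░┃        
                                   ░┃        
ch component maintains user session░┃        
e system optimizes thread pools asy░┃        
is module implements network connec░┃        
                                   ░┃        
e system manages network connection░┃        
e algorithm transforms user session░┃        
e algorithm processes database reco░┃        


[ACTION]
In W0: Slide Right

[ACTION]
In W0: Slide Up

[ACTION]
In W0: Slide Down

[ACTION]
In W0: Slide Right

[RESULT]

│  6 │    │  3 │ 14┃                         
├────┼────┼────┼───┃                         
│  9 │ 10 │  7 │ 11┃                         
├────┼────┼────┼───┃                         
│  1 │ 13 │ 12 │ 15┃                         
━━━━━━━━━━━━━━━━━━━┛                         
━━━━━━━━━━━━━━━━━━━━━━━━━━━━━━━━━━━━┓        
ileEditor                           ┃        
────────────────────────────────────┨        
ror handling monitors user sessions▲┃        
e process implements cached results░┃        
e algorithm analyzes cached results░┃        
ch component implements data stream░┃        
e algorithm manages cached results ░┃        
                                   ░┃        
ch component maintains user session░┃        
e system optimizes thread pools asy░┃        
is module implements network connec░┃        
                                   ░┃        
e system manages network connection░┃        
e algorithm transforms user session░┃        
e algorithm processes database reco░┃        
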